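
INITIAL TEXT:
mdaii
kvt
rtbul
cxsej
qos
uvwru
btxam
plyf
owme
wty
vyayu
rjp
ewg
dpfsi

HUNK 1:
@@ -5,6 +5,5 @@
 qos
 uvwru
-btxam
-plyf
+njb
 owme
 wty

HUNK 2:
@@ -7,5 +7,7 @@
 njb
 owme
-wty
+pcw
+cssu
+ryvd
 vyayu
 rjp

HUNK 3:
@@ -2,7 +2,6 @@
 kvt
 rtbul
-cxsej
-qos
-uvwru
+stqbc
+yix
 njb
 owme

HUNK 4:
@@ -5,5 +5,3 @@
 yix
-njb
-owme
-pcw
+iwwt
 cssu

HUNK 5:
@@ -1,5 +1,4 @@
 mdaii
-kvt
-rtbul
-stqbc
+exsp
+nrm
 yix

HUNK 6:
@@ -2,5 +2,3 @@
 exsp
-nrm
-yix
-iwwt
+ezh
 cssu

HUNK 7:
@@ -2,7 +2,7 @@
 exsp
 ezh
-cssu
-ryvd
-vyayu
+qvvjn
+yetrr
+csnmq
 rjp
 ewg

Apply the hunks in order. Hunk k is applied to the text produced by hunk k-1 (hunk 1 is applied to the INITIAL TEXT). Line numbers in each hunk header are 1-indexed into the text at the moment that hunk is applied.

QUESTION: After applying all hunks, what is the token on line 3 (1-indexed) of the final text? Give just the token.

Answer: ezh

Derivation:
Hunk 1: at line 5 remove [btxam,plyf] add [njb] -> 13 lines: mdaii kvt rtbul cxsej qos uvwru njb owme wty vyayu rjp ewg dpfsi
Hunk 2: at line 7 remove [wty] add [pcw,cssu,ryvd] -> 15 lines: mdaii kvt rtbul cxsej qos uvwru njb owme pcw cssu ryvd vyayu rjp ewg dpfsi
Hunk 3: at line 2 remove [cxsej,qos,uvwru] add [stqbc,yix] -> 14 lines: mdaii kvt rtbul stqbc yix njb owme pcw cssu ryvd vyayu rjp ewg dpfsi
Hunk 4: at line 5 remove [njb,owme,pcw] add [iwwt] -> 12 lines: mdaii kvt rtbul stqbc yix iwwt cssu ryvd vyayu rjp ewg dpfsi
Hunk 5: at line 1 remove [kvt,rtbul,stqbc] add [exsp,nrm] -> 11 lines: mdaii exsp nrm yix iwwt cssu ryvd vyayu rjp ewg dpfsi
Hunk 6: at line 2 remove [nrm,yix,iwwt] add [ezh] -> 9 lines: mdaii exsp ezh cssu ryvd vyayu rjp ewg dpfsi
Hunk 7: at line 2 remove [cssu,ryvd,vyayu] add [qvvjn,yetrr,csnmq] -> 9 lines: mdaii exsp ezh qvvjn yetrr csnmq rjp ewg dpfsi
Final line 3: ezh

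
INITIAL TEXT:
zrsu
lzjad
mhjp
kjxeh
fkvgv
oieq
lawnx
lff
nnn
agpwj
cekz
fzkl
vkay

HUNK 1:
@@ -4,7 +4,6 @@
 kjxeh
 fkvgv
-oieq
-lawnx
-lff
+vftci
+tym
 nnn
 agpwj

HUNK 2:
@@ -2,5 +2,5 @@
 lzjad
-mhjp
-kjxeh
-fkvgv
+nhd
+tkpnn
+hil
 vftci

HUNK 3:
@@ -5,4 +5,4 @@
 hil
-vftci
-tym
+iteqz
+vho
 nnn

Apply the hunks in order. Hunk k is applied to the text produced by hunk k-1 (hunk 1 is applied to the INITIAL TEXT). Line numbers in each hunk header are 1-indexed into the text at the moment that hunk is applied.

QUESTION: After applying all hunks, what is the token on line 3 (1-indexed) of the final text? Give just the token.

Hunk 1: at line 4 remove [oieq,lawnx,lff] add [vftci,tym] -> 12 lines: zrsu lzjad mhjp kjxeh fkvgv vftci tym nnn agpwj cekz fzkl vkay
Hunk 2: at line 2 remove [mhjp,kjxeh,fkvgv] add [nhd,tkpnn,hil] -> 12 lines: zrsu lzjad nhd tkpnn hil vftci tym nnn agpwj cekz fzkl vkay
Hunk 3: at line 5 remove [vftci,tym] add [iteqz,vho] -> 12 lines: zrsu lzjad nhd tkpnn hil iteqz vho nnn agpwj cekz fzkl vkay
Final line 3: nhd

Answer: nhd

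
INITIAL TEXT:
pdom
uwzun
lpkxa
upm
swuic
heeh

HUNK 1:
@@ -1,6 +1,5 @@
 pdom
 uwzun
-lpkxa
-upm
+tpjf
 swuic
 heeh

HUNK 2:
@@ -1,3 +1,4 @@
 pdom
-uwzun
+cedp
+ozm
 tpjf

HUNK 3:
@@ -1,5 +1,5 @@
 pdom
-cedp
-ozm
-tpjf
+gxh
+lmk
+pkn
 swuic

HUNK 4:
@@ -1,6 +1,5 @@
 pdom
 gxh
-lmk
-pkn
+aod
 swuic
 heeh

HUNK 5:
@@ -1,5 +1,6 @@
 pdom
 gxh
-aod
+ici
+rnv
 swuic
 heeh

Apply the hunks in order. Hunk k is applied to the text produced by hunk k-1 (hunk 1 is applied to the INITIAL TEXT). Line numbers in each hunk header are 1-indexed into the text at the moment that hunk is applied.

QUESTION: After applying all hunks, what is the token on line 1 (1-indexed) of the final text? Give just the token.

Hunk 1: at line 1 remove [lpkxa,upm] add [tpjf] -> 5 lines: pdom uwzun tpjf swuic heeh
Hunk 2: at line 1 remove [uwzun] add [cedp,ozm] -> 6 lines: pdom cedp ozm tpjf swuic heeh
Hunk 3: at line 1 remove [cedp,ozm,tpjf] add [gxh,lmk,pkn] -> 6 lines: pdom gxh lmk pkn swuic heeh
Hunk 4: at line 1 remove [lmk,pkn] add [aod] -> 5 lines: pdom gxh aod swuic heeh
Hunk 5: at line 1 remove [aod] add [ici,rnv] -> 6 lines: pdom gxh ici rnv swuic heeh
Final line 1: pdom

Answer: pdom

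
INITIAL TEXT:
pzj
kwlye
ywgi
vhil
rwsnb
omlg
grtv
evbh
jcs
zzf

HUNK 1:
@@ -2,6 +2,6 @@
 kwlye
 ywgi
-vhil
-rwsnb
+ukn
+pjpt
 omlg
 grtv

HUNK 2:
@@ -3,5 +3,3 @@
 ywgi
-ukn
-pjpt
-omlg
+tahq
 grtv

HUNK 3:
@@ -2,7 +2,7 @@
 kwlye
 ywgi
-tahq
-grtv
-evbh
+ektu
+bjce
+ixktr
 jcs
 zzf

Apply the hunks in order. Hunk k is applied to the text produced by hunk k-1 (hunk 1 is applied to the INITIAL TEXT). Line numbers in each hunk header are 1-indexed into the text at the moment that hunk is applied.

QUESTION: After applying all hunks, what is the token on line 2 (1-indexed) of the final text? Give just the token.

Hunk 1: at line 2 remove [vhil,rwsnb] add [ukn,pjpt] -> 10 lines: pzj kwlye ywgi ukn pjpt omlg grtv evbh jcs zzf
Hunk 2: at line 3 remove [ukn,pjpt,omlg] add [tahq] -> 8 lines: pzj kwlye ywgi tahq grtv evbh jcs zzf
Hunk 3: at line 2 remove [tahq,grtv,evbh] add [ektu,bjce,ixktr] -> 8 lines: pzj kwlye ywgi ektu bjce ixktr jcs zzf
Final line 2: kwlye

Answer: kwlye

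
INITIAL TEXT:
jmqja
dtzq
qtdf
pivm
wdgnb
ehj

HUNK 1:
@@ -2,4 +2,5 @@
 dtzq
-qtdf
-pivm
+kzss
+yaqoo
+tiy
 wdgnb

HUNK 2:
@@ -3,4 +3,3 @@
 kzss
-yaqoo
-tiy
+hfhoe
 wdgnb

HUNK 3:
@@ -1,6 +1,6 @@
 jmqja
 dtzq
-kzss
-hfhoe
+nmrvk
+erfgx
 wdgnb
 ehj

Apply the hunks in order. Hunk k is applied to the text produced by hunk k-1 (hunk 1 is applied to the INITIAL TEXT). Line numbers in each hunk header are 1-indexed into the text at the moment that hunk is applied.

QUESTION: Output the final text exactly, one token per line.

Answer: jmqja
dtzq
nmrvk
erfgx
wdgnb
ehj

Derivation:
Hunk 1: at line 2 remove [qtdf,pivm] add [kzss,yaqoo,tiy] -> 7 lines: jmqja dtzq kzss yaqoo tiy wdgnb ehj
Hunk 2: at line 3 remove [yaqoo,tiy] add [hfhoe] -> 6 lines: jmqja dtzq kzss hfhoe wdgnb ehj
Hunk 3: at line 1 remove [kzss,hfhoe] add [nmrvk,erfgx] -> 6 lines: jmqja dtzq nmrvk erfgx wdgnb ehj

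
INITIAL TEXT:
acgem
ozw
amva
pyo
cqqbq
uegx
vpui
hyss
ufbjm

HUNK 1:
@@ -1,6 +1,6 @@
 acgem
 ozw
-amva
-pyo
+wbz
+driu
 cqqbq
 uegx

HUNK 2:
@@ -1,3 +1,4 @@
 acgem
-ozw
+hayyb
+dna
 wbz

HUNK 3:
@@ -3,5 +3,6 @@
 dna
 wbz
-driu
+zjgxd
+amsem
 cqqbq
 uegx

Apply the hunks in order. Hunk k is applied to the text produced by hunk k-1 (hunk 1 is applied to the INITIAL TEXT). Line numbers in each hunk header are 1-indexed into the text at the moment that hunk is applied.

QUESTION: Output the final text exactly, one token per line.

Hunk 1: at line 1 remove [amva,pyo] add [wbz,driu] -> 9 lines: acgem ozw wbz driu cqqbq uegx vpui hyss ufbjm
Hunk 2: at line 1 remove [ozw] add [hayyb,dna] -> 10 lines: acgem hayyb dna wbz driu cqqbq uegx vpui hyss ufbjm
Hunk 3: at line 3 remove [driu] add [zjgxd,amsem] -> 11 lines: acgem hayyb dna wbz zjgxd amsem cqqbq uegx vpui hyss ufbjm

Answer: acgem
hayyb
dna
wbz
zjgxd
amsem
cqqbq
uegx
vpui
hyss
ufbjm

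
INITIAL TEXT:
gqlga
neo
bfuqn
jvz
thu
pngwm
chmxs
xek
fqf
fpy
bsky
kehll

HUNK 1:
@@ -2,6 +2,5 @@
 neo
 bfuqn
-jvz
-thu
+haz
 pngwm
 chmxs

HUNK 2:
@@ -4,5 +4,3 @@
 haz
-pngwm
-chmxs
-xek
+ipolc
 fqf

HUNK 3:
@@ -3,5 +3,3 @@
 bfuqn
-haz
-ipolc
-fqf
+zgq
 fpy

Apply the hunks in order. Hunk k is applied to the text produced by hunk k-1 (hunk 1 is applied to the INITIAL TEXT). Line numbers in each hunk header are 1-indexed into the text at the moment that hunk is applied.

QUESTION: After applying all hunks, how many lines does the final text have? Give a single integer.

Answer: 7

Derivation:
Hunk 1: at line 2 remove [jvz,thu] add [haz] -> 11 lines: gqlga neo bfuqn haz pngwm chmxs xek fqf fpy bsky kehll
Hunk 2: at line 4 remove [pngwm,chmxs,xek] add [ipolc] -> 9 lines: gqlga neo bfuqn haz ipolc fqf fpy bsky kehll
Hunk 3: at line 3 remove [haz,ipolc,fqf] add [zgq] -> 7 lines: gqlga neo bfuqn zgq fpy bsky kehll
Final line count: 7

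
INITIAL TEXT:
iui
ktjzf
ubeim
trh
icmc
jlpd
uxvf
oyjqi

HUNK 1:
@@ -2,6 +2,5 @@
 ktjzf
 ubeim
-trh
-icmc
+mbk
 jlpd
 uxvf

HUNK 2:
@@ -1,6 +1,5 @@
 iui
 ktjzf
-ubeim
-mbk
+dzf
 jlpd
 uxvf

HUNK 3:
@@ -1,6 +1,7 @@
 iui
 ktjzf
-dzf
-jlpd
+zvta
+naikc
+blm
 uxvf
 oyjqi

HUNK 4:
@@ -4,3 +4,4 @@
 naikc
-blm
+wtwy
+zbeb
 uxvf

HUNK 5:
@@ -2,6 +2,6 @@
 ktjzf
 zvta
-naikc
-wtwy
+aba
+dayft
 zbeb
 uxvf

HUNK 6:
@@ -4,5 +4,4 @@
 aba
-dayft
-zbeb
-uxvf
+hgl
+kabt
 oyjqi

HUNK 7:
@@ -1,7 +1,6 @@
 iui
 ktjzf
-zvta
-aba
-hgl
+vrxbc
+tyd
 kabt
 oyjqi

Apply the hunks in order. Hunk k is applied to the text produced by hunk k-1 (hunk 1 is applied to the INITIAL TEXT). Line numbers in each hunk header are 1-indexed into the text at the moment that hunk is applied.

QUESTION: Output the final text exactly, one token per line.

Answer: iui
ktjzf
vrxbc
tyd
kabt
oyjqi

Derivation:
Hunk 1: at line 2 remove [trh,icmc] add [mbk] -> 7 lines: iui ktjzf ubeim mbk jlpd uxvf oyjqi
Hunk 2: at line 1 remove [ubeim,mbk] add [dzf] -> 6 lines: iui ktjzf dzf jlpd uxvf oyjqi
Hunk 3: at line 1 remove [dzf,jlpd] add [zvta,naikc,blm] -> 7 lines: iui ktjzf zvta naikc blm uxvf oyjqi
Hunk 4: at line 4 remove [blm] add [wtwy,zbeb] -> 8 lines: iui ktjzf zvta naikc wtwy zbeb uxvf oyjqi
Hunk 5: at line 2 remove [naikc,wtwy] add [aba,dayft] -> 8 lines: iui ktjzf zvta aba dayft zbeb uxvf oyjqi
Hunk 6: at line 4 remove [dayft,zbeb,uxvf] add [hgl,kabt] -> 7 lines: iui ktjzf zvta aba hgl kabt oyjqi
Hunk 7: at line 1 remove [zvta,aba,hgl] add [vrxbc,tyd] -> 6 lines: iui ktjzf vrxbc tyd kabt oyjqi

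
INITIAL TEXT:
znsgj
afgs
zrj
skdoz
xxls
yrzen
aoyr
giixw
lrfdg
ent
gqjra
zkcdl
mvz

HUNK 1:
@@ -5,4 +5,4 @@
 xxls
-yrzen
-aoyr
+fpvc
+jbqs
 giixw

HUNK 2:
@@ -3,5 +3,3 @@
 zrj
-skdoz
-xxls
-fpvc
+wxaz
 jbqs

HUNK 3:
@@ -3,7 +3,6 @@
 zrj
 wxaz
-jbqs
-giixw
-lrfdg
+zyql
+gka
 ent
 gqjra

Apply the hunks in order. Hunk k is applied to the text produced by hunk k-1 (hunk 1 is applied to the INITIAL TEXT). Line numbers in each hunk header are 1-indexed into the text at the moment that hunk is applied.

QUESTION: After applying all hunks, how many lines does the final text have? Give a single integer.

Answer: 10

Derivation:
Hunk 1: at line 5 remove [yrzen,aoyr] add [fpvc,jbqs] -> 13 lines: znsgj afgs zrj skdoz xxls fpvc jbqs giixw lrfdg ent gqjra zkcdl mvz
Hunk 2: at line 3 remove [skdoz,xxls,fpvc] add [wxaz] -> 11 lines: znsgj afgs zrj wxaz jbqs giixw lrfdg ent gqjra zkcdl mvz
Hunk 3: at line 3 remove [jbqs,giixw,lrfdg] add [zyql,gka] -> 10 lines: znsgj afgs zrj wxaz zyql gka ent gqjra zkcdl mvz
Final line count: 10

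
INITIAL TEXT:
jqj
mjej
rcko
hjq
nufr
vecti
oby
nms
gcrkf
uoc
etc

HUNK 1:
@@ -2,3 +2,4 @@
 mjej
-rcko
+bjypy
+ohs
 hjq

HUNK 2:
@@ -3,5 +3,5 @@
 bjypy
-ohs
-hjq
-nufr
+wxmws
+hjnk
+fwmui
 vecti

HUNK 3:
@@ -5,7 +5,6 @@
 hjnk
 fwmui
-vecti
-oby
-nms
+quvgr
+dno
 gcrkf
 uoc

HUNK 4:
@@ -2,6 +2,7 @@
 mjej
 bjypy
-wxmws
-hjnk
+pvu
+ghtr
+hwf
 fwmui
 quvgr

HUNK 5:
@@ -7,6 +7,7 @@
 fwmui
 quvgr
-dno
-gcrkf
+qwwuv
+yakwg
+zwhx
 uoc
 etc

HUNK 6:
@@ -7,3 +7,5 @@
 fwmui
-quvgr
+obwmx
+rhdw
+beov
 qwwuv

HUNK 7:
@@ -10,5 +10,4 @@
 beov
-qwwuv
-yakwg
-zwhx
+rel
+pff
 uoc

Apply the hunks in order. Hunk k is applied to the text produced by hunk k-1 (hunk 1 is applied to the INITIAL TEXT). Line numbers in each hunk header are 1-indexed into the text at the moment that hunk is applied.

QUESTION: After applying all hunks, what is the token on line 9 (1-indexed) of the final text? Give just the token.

Answer: rhdw

Derivation:
Hunk 1: at line 2 remove [rcko] add [bjypy,ohs] -> 12 lines: jqj mjej bjypy ohs hjq nufr vecti oby nms gcrkf uoc etc
Hunk 2: at line 3 remove [ohs,hjq,nufr] add [wxmws,hjnk,fwmui] -> 12 lines: jqj mjej bjypy wxmws hjnk fwmui vecti oby nms gcrkf uoc etc
Hunk 3: at line 5 remove [vecti,oby,nms] add [quvgr,dno] -> 11 lines: jqj mjej bjypy wxmws hjnk fwmui quvgr dno gcrkf uoc etc
Hunk 4: at line 2 remove [wxmws,hjnk] add [pvu,ghtr,hwf] -> 12 lines: jqj mjej bjypy pvu ghtr hwf fwmui quvgr dno gcrkf uoc etc
Hunk 5: at line 7 remove [dno,gcrkf] add [qwwuv,yakwg,zwhx] -> 13 lines: jqj mjej bjypy pvu ghtr hwf fwmui quvgr qwwuv yakwg zwhx uoc etc
Hunk 6: at line 7 remove [quvgr] add [obwmx,rhdw,beov] -> 15 lines: jqj mjej bjypy pvu ghtr hwf fwmui obwmx rhdw beov qwwuv yakwg zwhx uoc etc
Hunk 7: at line 10 remove [qwwuv,yakwg,zwhx] add [rel,pff] -> 14 lines: jqj mjej bjypy pvu ghtr hwf fwmui obwmx rhdw beov rel pff uoc etc
Final line 9: rhdw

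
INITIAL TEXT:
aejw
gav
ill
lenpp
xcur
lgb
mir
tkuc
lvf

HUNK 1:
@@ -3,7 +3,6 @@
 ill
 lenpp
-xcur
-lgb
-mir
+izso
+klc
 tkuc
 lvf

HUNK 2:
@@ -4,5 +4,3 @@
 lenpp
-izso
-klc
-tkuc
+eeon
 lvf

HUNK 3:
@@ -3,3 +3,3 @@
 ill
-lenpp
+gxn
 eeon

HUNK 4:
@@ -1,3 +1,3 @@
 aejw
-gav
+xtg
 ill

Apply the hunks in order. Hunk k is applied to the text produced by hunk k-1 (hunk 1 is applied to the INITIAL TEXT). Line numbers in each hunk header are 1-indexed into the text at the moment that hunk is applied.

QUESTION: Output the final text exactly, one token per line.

Answer: aejw
xtg
ill
gxn
eeon
lvf

Derivation:
Hunk 1: at line 3 remove [xcur,lgb,mir] add [izso,klc] -> 8 lines: aejw gav ill lenpp izso klc tkuc lvf
Hunk 2: at line 4 remove [izso,klc,tkuc] add [eeon] -> 6 lines: aejw gav ill lenpp eeon lvf
Hunk 3: at line 3 remove [lenpp] add [gxn] -> 6 lines: aejw gav ill gxn eeon lvf
Hunk 4: at line 1 remove [gav] add [xtg] -> 6 lines: aejw xtg ill gxn eeon lvf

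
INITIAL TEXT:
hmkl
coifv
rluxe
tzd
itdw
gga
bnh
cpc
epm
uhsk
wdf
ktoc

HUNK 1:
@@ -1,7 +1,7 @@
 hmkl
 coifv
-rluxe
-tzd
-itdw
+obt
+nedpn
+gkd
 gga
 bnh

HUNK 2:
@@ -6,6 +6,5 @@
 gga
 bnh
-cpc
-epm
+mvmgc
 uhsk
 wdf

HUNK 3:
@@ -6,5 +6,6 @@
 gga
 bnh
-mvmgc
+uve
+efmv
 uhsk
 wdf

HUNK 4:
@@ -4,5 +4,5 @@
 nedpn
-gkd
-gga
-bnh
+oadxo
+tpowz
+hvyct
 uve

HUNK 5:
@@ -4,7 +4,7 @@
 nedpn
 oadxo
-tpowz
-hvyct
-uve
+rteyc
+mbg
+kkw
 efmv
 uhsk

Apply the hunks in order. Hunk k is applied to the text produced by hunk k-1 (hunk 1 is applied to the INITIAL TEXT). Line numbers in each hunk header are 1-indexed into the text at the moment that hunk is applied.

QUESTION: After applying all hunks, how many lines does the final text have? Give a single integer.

Answer: 12

Derivation:
Hunk 1: at line 1 remove [rluxe,tzd,itdw] add [obt,nedpn,gkd] -> 12 lines: hmkl coifv obt nedpn gkd gga bnh cpc epm uhsk wdf ktoc
Hunk 2: at line 6 remove [cpc,epm] add [mvmgc] -> 11 lines: hmkl coifv obt nedpn gkd gga bnh mvmgc uhsk wdf ktoc
Hunk 3: at line 6 remove [mvmgc] add [uve,efmv] -> 12 lines: hmkl coifv obt nedpn gkd gga bnh uve efmv uhsk wdf ktoc
Hunk 4: at line 4 remove [gkd,gga,bnh] add [oadxo,tpowz,hvyct] -> 12 lines: hmkl coifv obt nedpn oadxo tpowz hvyct uve efmv uhsk wdf ktoc
Hunk 5: at line 4 remove [tpowz,hvyct,uve] add [rteyc,mbg,kkw] -> 12 lines: hmkl coifv obt nedpn oadxo rteyc mbg kkw efmv uhsk wdf ktoc
Final line count: 12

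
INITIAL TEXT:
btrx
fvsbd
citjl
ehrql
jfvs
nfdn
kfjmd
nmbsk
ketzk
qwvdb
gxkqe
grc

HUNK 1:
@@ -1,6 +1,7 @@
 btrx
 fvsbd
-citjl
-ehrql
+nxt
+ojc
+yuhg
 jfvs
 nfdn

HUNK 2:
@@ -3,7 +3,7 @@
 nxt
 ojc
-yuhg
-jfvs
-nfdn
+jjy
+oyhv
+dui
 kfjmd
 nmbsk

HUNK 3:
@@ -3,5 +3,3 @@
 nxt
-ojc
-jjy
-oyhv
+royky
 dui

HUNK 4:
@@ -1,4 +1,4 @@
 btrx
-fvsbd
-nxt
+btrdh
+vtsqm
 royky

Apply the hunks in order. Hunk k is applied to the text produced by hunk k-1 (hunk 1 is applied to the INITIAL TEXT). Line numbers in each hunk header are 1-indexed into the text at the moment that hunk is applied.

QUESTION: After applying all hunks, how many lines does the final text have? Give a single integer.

Hunk 1: at line 1 remove [citjl,ehrql] add [nxt,ojc,yuhg] -> 13 lines: btrx fvsbd nxt ojc yuhg jfvs nfdn kfjmd nmbsk ketzk qwvdb gxkqe grc
Hunk 2: at line 3 remove [yuhg,jfvs,nfdn] add [jjy,oyhv,dui] -> 13 lines: btrx fvsbd nxt ojc jjy oyhv dui kfjmd nmbsk ketzk qwvdb gxkqe grc
Hunk 3: at line 3 remove [ojc,jjy,oyhv] add [royky] -> 11 lines: btrx fvsbd nxt royky dui kfjmd nmbsk ketzk qwvdb gxkqe grc
Hunk 4: at line 1 remove [fvsbd,nxt] add [btrdh,vtsqm] -> 11 lines: btrx btrdh vtsqm royky dui kfjmd nmbsk ketzk qwvdb gxkqe grc
Final line count: 11

Answer: 11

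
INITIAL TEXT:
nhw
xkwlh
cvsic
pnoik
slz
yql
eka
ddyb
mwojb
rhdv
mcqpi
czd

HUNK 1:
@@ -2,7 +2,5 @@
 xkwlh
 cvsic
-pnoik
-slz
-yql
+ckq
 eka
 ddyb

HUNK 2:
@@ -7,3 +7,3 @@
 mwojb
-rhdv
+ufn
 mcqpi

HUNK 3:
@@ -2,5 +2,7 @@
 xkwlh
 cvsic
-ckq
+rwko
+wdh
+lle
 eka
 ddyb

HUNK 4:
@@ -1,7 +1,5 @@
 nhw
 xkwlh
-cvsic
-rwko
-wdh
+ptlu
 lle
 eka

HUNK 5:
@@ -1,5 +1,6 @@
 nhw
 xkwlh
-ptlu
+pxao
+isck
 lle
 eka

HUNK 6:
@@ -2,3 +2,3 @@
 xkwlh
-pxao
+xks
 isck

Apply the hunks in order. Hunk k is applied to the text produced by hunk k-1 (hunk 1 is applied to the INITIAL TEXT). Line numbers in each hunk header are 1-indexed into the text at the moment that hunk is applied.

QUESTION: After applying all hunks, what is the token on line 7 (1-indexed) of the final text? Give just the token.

Answer: ddyb

Derivation:
Hunk 1: at line 2 remove [pnoik,slz,yql] add [ckq] -> 10 lines: nhw xkwlh cvsic ckq eka ddyb mwojb rhdv mcqpi czd
Hunk 2: at line 7 remove [rhdv] add [ufn] -> 10 lines: nhw xkwlh cvsic ckq eka ddyb mwojb ufn mcqpi czd
Hunk 3: at line 2 remove [ckq] add [rwko,wdh,lle] -> 12 lines: nhw xkwlh cvsic rwko wdh lle eka ddyb mwojb ufn mcqpi czd
Hunk 4: at line 1 remove [cvsic,rwko,wdh] add [ptlu] -> 10 lines: nhw xkwlh ptlu lle eka ddyb mwojb ufn mcqpi czd
Hunk 5: at line 1 remove [ptlu] add [pxao,isck] -> 11 lines: nhw xkwlh pxao isck lle eka ddyb mwojb ufn mcqpi czd
Hunk 6: at line 2 remove [pxao] add [xks] -> 11 lines: nhw xkwlh xks isck lle eka ddyb mwojb ufn mcqpi czd
Final line 7: ddyb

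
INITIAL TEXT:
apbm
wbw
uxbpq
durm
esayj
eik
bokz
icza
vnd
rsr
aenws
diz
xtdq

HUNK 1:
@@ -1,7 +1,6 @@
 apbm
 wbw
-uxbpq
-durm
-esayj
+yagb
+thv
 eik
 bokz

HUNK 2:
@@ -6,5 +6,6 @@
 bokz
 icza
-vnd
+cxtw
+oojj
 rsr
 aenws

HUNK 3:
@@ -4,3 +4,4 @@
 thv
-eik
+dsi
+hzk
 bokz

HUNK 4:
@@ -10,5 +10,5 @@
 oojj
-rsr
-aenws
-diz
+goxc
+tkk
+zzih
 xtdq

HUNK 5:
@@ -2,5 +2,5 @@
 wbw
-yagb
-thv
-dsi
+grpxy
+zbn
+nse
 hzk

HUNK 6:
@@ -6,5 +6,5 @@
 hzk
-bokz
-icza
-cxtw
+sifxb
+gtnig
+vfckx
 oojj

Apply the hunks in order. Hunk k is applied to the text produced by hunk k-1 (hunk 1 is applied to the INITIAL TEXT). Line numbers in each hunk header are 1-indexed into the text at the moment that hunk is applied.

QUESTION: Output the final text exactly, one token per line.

Answer: apbm
wbw
grpxy
zbn
nse
hzk
sifxb
gtnig
vfckx
oojj
goxc
tkk
zzih
xtdq

Derivation:
Hunk 1: at line 1 remove [uxbpq,durm,esayj] add [yagb,thv] -> 12 lines: apbm wbw yagb thv eik bokz icza vnd rsr aenws diz xtdq
Hunk 2: at line 6 remove [vnd] add [cxtw,oojj] -> 13 lines: apbm wbw yagb thv eik bokz icza cxtw oojj rsr aenws diz xtdq
Hunk 3: at line 4 remove [eik] add [dsi,hzk] -> 14 lines: apbm wbw yagb thv dsi hzk bokz icza cxtw oojj rsr aenws diz xtdq
Hunk 4: at line 10 remove [rsr,aenws,diz] add [goxc,tkk,zzih] -> 14 lines: apbm wbw yagb thv dsi hzk bokz icza cxtw oojj goxc tkk zzih xtdq
Hunk 5: at line 2 remove [yagb,thv,dsi] add [grpxy,zbn,nse] -> 14 lines: apbm wbw grpxy zbn nse hzk bokz icza cxtw oojj goxc tkk zzih xtdq
Hunk 6: at line 6 remove [bokz,icza,cxtw] add [sifxb,gtnig,vfckx] -> 14 lines: apbm wbw grpxy zbn nse hzk sifxb gtnig vfckx oojj goxc tkk zzih xtdq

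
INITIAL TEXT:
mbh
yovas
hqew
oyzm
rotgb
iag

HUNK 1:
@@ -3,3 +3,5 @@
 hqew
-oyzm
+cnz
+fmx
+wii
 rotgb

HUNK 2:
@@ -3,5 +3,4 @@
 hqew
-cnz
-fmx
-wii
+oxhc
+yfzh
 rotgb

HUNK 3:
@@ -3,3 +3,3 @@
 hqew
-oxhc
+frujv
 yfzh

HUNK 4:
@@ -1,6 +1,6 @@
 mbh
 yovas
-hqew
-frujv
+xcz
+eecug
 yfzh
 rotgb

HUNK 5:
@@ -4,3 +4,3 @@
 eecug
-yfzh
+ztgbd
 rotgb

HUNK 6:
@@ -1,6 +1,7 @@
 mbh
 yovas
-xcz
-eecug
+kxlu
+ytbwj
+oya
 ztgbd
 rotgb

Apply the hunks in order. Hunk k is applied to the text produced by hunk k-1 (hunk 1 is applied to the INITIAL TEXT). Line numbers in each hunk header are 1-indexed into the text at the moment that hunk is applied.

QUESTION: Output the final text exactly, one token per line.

Hunk 1: at line 3 remove [oyzm] add [cnz,fmx,wii] -> 8 lines: mbh yovas hqew cnz fmx wii rotgb iag
Hunk 2: at line 3 remove [cnz,fmx,wii] add [oxhc,yfzh] -> 7 lines: mbh yovas hqew oxhc yfzh rotgb iag
Hunk 3: at line 3 remove [oxhc] add [frujv] -> 7 lines: mbh yovas hqew frujv yfzh rotgb iag
Hunk 4: at line 1 remove [hqew,frujv] add [xcz,eecug] -> 7 lines: mbh yovas xcz eecug yfzh rotgb iag
Hunk 5: at line 4 remove [yfzh] add [ztgbd] -> 7 lines: mbh yovas xcz eecug ztgbd rotgb iag
Hunk 6: at line 1 remove [xcz,eecug] add [kxlu,ytbwj,oya] -> 8 lines: mbh yovas kxlu ytbwj oya ztgbd rotgb iag

Answer: mbh
yovas
kxlu
ytbwj
oya
ztgbd
rotgb
iag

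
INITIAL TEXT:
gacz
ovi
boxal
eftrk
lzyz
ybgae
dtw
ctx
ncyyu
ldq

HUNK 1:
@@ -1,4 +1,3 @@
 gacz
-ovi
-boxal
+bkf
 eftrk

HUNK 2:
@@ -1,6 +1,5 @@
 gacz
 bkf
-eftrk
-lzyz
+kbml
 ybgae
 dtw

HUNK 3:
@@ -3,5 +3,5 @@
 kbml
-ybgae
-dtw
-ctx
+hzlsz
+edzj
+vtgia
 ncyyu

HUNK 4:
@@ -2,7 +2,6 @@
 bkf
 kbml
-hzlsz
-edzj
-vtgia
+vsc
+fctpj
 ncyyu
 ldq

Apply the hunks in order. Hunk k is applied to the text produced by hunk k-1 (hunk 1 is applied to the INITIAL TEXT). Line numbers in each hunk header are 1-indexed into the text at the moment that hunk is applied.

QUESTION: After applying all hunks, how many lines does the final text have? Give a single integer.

Hunk 1: at line 1 remove [ovi,boxal] add [bkf] -> 9 lines: gacz bkf eftrk lzyz ybgae dtw ctx ncyyu ldq
Hunk 2: at line 1 remove [eftrk,lzyz] add [kbml] -> 8 lines: gacz bkf kbml ybgae dtw ctx ncyyu ldq
Hunk 3: at line 3 remove [ybgae,dtw,ctx] add [hzlsz,edzj,vtgia] -> 8 lines: gacz bkf kbml hzlsz edzj vtgia ncyyu ldq
Hunk 4: at line 2 remove [hzlsz,edzj,vtgia] add [vsc,fctpj] -> 7 lines: gacz bkf kbml vsc fctpj ncyyu ldq
Final line count: 7

Answer: 7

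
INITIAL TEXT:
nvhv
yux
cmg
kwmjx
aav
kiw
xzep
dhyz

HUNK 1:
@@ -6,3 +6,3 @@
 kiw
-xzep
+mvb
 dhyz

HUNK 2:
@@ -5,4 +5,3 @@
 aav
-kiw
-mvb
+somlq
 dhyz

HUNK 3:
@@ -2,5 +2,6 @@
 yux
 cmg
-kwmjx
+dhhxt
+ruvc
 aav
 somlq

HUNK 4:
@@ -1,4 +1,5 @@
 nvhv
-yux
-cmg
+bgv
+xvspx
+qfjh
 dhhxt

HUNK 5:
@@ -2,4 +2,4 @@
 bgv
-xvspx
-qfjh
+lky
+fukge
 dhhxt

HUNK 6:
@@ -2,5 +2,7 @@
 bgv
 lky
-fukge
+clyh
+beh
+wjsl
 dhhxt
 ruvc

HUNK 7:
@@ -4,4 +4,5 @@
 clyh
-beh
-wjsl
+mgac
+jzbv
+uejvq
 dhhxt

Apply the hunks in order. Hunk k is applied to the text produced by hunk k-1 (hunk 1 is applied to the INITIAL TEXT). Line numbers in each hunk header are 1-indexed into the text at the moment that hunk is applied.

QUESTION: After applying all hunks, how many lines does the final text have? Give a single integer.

Answer: 12

Derivation:
Hunk 1: at line 6 remove [xzep] add [mvb] -> 8 lines: nvhv yux cmg kwmjx aav kiw mvb dhyz
Hunk 2: at line 5 remove [kiw,mvb] add [somlq] -> 7 lines: nvhv yux cmg kwmjx aav somlq dhyz
Hunk 3: at line 2 remove [kwmjx] add [dhhxt,ruvc] -> 8 lines: nvhv yux cmg dhhxt ruvc aav somlq dhyz
Hunk 4: at line 1 remove [yux,cmg] add [bgv,xvspx,qfjh] -> 9 lines: nvhv bgv xvspx qfjh dhhxt ruvc aav somlq dhyz
Hunk 5: at line 2 remove [xvspx,qfjh] add [lky,fukge] -> 9 lines: nvhv bgv lky fukge dhhxt ruvc aav somlq dhyz
Hunk 6: at line 2 remove [fukge] add [clyh,beh,wjsl] -> 11 lines: nvhv bgv lky clyh beh wjsl dhhxt ruvc aav somlq dhyz
Hunk 7: at line 4 remove [beh,wjsl] add [mgac,jzbv,uejvq] -> 12 lines: nvhv bgv lky clyh mgac jzbv uejvq dhhxt ruvc aav somlq dhyz
Final line count: 12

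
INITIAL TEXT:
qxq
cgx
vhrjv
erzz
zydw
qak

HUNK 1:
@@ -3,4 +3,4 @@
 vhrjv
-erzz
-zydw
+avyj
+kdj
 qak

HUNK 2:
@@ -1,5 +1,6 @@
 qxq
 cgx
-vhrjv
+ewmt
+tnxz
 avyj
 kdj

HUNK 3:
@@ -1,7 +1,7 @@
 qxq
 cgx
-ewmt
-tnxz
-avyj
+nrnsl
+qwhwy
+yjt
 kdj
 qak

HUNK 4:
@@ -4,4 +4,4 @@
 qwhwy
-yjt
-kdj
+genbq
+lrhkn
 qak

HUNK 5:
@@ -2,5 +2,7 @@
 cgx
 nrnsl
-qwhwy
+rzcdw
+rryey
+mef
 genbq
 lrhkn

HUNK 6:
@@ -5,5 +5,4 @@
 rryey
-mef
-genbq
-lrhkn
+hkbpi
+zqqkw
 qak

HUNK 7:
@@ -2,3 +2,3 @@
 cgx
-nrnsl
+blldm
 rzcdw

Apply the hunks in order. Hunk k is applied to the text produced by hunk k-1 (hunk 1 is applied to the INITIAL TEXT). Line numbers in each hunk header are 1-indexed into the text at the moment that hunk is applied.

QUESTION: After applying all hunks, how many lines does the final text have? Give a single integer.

Hunk 1: at line 3 remove [erzz,zydw] add [avyj,kdj] -> 6 lines: qxq cgx vhrjv avyj kdj qak
Hunk 2: at line 1 remove [vhrjv] add [ewmt,tnxz] -> 7 lines: qxq cgx ewmt tnxz avyj kdj qak
Hunk 3: at line 1 remove [ewmt,tnxz,avyj] add [nrnsl,qwhwy,yjt] -> 7 lines: qxq cgx nrnsl qwhwy yjt kdj qak
Hunk 4: at line 4 remove [yjt,kdj] add [genbq,lrhkn] -> 7 lines: qxq cgx nrnsl qwhwy genbq lrhkn qak
Hunk 5: at line 2 remove [qwhwy] add [rzcdw,rryey,mef] -> 9 lines: qxq cgx nrnsl rzcdw rryey mef genbq lrhkn qak
Hunk 6: at line 5 remove [mef,genbq,lrhkn] add [hkbpi,zqqkw] -> 8 lines: qxq cgx nrnsl rzcdw rryey hkbpi zqqkw qak
Hunk 7: at line 2 remove [nrnsl] add [blldm] -> 8 lines: qxq cgx blldm rzcdw rryey hkbpi zqqkw qak
Final line count: 8

Answer: 8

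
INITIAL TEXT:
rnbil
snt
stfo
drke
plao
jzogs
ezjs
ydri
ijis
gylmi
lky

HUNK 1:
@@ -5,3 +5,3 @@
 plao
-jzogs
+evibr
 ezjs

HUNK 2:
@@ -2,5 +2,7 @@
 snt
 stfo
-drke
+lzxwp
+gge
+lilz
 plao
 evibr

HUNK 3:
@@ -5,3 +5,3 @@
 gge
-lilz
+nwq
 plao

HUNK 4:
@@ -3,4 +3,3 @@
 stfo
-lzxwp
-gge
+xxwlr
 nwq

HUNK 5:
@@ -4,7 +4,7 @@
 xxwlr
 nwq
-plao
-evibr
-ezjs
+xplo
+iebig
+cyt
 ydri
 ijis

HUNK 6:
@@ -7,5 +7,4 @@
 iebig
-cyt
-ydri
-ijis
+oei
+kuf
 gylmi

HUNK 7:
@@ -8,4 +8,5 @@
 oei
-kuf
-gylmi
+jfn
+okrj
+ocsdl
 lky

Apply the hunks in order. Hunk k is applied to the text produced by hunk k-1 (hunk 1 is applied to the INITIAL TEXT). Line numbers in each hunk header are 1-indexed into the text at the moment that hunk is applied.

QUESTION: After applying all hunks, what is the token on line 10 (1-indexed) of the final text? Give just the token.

Hunk 1: at line 5 remove [jzogs] add [evibr] -> 11 lines: rnbil snt stfo drke plao evibr ezjs ydri ijis gylmi lky
Hunk 2: at line 2 remove [drke] add [lzxwp,gge,lilz] -> 13 lines: rnbil snt stfo lzxwp gge lilz plao evibr ezjs ydri ijis gylmi lky
Hunk 3: at line 5 remove [lilz] add [nwq] -> 13 lines: rnbil snt stfo lzxwp gge nwq plao evibr ezjs ydri ijis gylmi lky
Hunk 4: at line 3 remove [lzxwp,gge] add [xxwlr] -> 12 lines: rnbil snt stfo xxwlr nwq plao evibr ezjs ydri ijis gylmi lky
Hunk 5: at line 4 remove [plao,evibr,ezjs] add [xplo,iebig,cyt] -> 12 lines: rnbil snt stfo xxwlr nwq xplo iebig cyt ydri ijis gylmi lky
Hunk 6: at line 7 remove [cyt,ydri,ijis] add [oei,kuf] -> 11 lines: rnbil snt stfo xxwlr nwq xplo iebig oei kuf gylmi lky
Hunk 7: at line 8 remove [kuf,gylmi] add [jfn,okrj,ocsdl] -> 12 lines: rnbil snt stfo xxwlr nwq xplo iebig oei jfn okrj ocsdl lky
Final line 10: okrj

Answer: okrj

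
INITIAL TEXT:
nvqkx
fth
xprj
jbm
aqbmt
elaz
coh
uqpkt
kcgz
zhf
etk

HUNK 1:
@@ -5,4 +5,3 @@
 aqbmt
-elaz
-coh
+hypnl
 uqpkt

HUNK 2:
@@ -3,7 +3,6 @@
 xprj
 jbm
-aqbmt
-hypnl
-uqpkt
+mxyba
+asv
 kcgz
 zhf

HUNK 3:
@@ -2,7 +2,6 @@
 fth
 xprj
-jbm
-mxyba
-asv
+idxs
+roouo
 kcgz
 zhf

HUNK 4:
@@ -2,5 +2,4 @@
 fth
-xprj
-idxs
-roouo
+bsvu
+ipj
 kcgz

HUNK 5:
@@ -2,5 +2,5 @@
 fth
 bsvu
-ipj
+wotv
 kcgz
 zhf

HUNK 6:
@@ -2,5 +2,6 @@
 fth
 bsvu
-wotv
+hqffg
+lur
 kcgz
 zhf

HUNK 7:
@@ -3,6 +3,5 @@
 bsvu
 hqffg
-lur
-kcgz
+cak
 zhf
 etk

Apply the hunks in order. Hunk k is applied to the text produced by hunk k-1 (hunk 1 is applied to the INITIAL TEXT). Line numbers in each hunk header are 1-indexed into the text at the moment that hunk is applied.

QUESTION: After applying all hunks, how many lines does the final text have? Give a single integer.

Answer: 7

Derivation:
Hunk 1: at line 5 remove [elaz,coh] add [hypnl] -> 10 lines: nvqkx fth xprj jbm aqbmt hypnl uqpkt kcgz zhf etk
Hunk 2: at line 3 remove [aqbmt,hypnl,uqpkt] add [mxyba,asv] -> 9 lines: nvqkx fth xprj jbm mxyba asv kcgz zhf etk
Hunk 3: at line 2 remove [jbm,mxyba,asv] add [idxs,roouo] -> 8 lines: nvqkx fth xprj idxs roouo kcgz zhf etk
Hunk 4: at line 2 remove [xprj,idxs,roouo] add [bsvu,ipj] -> 7 lines: nvqkx fth bsvu ipj kcgz zhf etk
Hunk 5: at line 2 remove [ipj] add [wotv] -> 7 lines: nvqkx fth bsvu wotv kcgz zhf etk
Hunk 6: at line 2 remove [wotv] add [hqffg,lur] -> 8 lines: nvqkx fth bsvu hqffg lur kcgz zhf etk
Hunk 7: at line 3 remove [lur,kcgz] add [cak] -> 7 lines: nvqkx fth bsvu hqffg cak zhf etk
Final line count: 7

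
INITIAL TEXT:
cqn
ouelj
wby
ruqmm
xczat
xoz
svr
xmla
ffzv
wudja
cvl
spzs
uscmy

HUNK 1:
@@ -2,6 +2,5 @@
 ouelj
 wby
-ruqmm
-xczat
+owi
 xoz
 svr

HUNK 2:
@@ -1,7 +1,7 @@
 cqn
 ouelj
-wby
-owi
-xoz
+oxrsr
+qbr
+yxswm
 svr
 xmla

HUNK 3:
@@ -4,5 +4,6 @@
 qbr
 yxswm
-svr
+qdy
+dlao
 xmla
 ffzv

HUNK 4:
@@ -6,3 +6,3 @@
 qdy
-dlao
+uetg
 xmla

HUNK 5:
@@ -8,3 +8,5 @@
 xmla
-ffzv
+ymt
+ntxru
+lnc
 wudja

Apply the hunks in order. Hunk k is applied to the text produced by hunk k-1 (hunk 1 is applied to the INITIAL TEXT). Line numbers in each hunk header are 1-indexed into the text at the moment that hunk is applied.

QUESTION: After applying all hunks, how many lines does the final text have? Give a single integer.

Hunk 1: at line 2 remove [ruqmm,xczat] add [owi] -> 12 lines: cqn ouelj wby owi xoz svr xmla ffzv wudja cvl spzs uscmy
Hunk 2: at line 1 remove [wby,owi,xoz] add [oxrsr,qbr,yxswm] -> 12 lines: cqn ouelj oxrsr qbr yxswm svr xmla ffzv wudja cvl spzs uscmy
Hunk 3: at line 4 remove [svr] add [qdy,dlao] -> 13 lines: cqn ouelj oxrsr qbr yxswm qdy dlao xmla ffzv wudja cvl spzs uscmy
Hunk 4: at line 6 remove [dlao] add [uetg] -> 13 lines: cqn ouelj oxrsr qbr yxswm qdy uetg xmla ffzv wudja cvl spzs uscmy
Hunk 5: at line 8 remove [ffzv] add [ymt,ntxru,lnc] -> 15 lines: cqn ouelj oxrsr qbr yxswm qdy uetg xmla ymt ntxru lnc wudja cvl spzs uscmy
Final line count: 15

Answer: 15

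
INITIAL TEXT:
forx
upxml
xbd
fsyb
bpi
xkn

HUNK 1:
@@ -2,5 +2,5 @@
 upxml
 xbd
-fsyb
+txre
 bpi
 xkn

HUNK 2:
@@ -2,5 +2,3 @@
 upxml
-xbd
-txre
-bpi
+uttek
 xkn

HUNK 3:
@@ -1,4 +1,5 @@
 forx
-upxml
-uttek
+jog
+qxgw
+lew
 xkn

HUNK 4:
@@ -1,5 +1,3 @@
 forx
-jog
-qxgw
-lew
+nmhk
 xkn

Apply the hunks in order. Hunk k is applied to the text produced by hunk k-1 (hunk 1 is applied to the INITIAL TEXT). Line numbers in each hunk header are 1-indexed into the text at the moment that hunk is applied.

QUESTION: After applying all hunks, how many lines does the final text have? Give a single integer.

Hunk 1: at line 2 remove [fsyb] add [txre] -> 6 lines: forx upxml xbd txre bpi xkn
Hunk 2: at line 2 remove [xbd,txre,bpi] add [uttek] -> 4 lines: forx upxml uttek xkn
Hunk 3: at line 1 remove [upxml,uttek] add [jog,qxgw,lew] -> 5 lines: forx jog qxgw lew xkn
Hunk 4: at line 1 remove [jog,qxgw,lew] add [nmhk] -> 3 lines: forx nmhk xkn
Final line count: 3

Answer: 3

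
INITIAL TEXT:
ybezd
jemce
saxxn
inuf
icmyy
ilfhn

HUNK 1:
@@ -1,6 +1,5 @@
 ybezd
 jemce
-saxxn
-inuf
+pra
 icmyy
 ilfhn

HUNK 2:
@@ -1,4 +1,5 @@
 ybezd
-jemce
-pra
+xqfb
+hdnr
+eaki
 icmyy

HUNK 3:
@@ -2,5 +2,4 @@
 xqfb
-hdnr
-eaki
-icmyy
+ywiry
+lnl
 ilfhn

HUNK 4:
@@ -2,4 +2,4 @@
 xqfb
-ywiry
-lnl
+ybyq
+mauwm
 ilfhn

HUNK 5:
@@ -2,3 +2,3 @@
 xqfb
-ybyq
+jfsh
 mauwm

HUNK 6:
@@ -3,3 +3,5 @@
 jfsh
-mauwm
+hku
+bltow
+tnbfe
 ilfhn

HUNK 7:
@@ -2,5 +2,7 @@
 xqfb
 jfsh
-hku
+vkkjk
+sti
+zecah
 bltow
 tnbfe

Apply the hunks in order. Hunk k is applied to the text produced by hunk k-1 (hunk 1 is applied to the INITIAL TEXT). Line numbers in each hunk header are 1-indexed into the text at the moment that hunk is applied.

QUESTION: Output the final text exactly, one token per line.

Hunk 1: at line 1 remove [saxxn,inuf] add [pra] -> 5 lines: ybezd jemce pra icmyy ilfhn
Hunk 2: at line 1 remove [jemce,pra] add [xqfb,hdnr,eaki] -> 6 lines: ybezd xqfb hdnr eaki icmyy ilfhn
Hunk 3: at line 2 remove [hdnr,eaki,icmyy] add [ywiry,lnl] -> 5 lines: ybezd xqfb ywiry lnl ilfhn
Hunk 4: at line 2 remove [ywiry,lnl] add [ybyq,mauwm] -> 5 lines: ybezd xqfb ybyq mauwm ilfhn
Hunk 5: at line 2 remove [ybyq] add [jfsh] -> 5 lines: ybezd xqfb jfsh mauwm ilfhn
Hunk 6: at line 3 remove [mauwm] add [hku,bltow,tnbfe] -> 7 lines: ybezd xqfb jfsh hku bltow tnbfe ilfhn
Hunk 7: at line 2 remove [hku] add [vkkjk,sti,zecah] -> 9 lines: ybezd xqfb jfsh vkkjk sti zecah bltow tnbfe ilfhn

Answer: ybezd
xqfb
jfsh
vkkjk
sti
zecah
bltow
tnbfe
ilfhn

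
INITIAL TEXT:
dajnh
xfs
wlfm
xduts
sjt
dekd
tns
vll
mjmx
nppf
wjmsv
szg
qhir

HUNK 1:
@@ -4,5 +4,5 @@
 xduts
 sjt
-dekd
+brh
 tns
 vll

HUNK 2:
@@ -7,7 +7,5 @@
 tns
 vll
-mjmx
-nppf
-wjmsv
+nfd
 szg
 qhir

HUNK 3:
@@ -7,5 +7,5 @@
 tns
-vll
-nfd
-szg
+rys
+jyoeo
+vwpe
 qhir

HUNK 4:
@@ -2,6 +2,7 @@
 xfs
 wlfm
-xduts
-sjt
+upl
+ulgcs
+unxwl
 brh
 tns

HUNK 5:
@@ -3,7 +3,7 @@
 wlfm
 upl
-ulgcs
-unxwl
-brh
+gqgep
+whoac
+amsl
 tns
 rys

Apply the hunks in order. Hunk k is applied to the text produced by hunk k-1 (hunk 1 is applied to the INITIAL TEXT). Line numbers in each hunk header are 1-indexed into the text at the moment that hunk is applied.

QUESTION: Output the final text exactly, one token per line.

Answer: dajnh
xfs
wlfm
upl
gqgep
whoac
amsl
tns
rys
jyoeo
vwpe
qhir

Derivation:
Hunk 1: at line 4 remove [dekd] add [brh] -> 13 lines: dajnh xfs wlfm xduts sjt brh tns vll mjmx nppf wjmsv szg qhir
Hunk 2: at line 7 remove [mjmx,nppf,wjmsv] add [nfd] -> 11 lines: dajnh xfs wlfm xduts sjt brh tns vll nfd szg qhir
Hunk 3: at line 7 remove [vll,nfd,szg] add [rys,jyoeo,vwpe] -> 11 lines: dajnh xfs wlfm xduts sjt brh tns rys jyoeo vwpe qhir
Hunk 4: at line 2 remove [xduts,sjt] add [upl,ulgcs,unxwl] -> 12 lines: dajnh xfs wlfm upl ulgcs unxwl brh tns rys jyoeo vwpe qhir
Hunk 5: at line 3 remove [ulgcs,unxwl,brh] add [gqgep,whoac,amsl] -> 12 lines: dajnh xfs wlfm upl gqgep whoac amsl tns rys jyoeo vwpe qhir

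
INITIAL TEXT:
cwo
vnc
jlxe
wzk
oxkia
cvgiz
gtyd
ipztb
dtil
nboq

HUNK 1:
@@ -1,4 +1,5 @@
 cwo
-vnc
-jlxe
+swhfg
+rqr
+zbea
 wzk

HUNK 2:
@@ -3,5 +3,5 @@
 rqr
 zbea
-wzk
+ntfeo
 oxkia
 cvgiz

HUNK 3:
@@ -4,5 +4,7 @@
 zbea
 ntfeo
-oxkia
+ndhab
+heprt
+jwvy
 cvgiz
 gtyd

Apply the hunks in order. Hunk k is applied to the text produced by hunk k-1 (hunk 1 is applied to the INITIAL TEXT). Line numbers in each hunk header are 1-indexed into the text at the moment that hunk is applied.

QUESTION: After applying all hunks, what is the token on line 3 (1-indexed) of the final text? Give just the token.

Answer: rqr

Derivation:
Hunk 1: at line 1 remove [vnc,jlxe] add [swhfg,rqr,zbea] -> 11 lines: cwo swhfg rqr zbea wzk oxkia cvgiz gtyd ipztb dtil nboq
Hunk 2: at line 3 remove [wzk] add [ntfeo] -> 11 lines: cwo swhfg rqr zbea ntfeo oxkia cvgiz gtyd ipztb dtil nboq
Hunk 3: at line 4 remove [oxkia] add [ndhab,heprt,jwvy] -> 13 lines: cwo swhfg rqr zbea ntfeo ndhab heprt jwvy cvgiz gtyd ipztb dtil nboq
Final line 3: rqr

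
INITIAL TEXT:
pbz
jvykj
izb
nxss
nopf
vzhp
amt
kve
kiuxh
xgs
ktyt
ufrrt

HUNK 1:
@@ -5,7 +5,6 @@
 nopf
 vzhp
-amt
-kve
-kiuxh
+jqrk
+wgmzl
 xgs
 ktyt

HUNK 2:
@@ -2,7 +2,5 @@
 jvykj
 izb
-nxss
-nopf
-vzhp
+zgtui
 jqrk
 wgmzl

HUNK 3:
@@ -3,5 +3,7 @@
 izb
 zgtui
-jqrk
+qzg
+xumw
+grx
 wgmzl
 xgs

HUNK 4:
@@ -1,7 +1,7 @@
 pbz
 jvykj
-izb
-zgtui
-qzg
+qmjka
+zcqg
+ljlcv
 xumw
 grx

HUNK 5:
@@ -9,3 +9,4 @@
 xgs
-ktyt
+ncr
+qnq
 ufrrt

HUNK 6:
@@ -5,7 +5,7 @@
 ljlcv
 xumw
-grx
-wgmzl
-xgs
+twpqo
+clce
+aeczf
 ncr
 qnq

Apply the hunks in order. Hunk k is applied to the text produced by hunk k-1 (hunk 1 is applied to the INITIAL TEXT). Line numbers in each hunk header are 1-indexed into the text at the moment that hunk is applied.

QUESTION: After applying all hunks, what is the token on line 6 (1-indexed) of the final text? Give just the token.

Answer: xumw

Derivation:
Hunk 1: at line 5 remove [amt,kve,kiuxh] add [jqrk,wgmzl] -> 11 lines: pbz jvykj izb nxss nopf vzhp jqrk wgmzl xgs ktyt ufrrt
Hunk 2: at line 2 remove [nxss,nopf,vzhp] add [zgtui] -> 9 lines: pbz jvykj izb zgtui jqrk wgmzl xgs ktyt ufrrt
Hunk 3: at line 3 remove [jqrk] add [qzg,xumw,grx] -> 11 lines: pbz jvykj izb zgtui qzg xumw grx wgmzl xgs ktyt ufrrt
Hunk 4: at line 1 remove [izb,zgtui,qzg] add [qmjka,zcqg,ljlcv] -> 11 lines: pbz jvykj qmjka zcqg ljlcv xumw grx wgmzl xgs ktyt ufrrt
Hunk 5: at line 9 remove [ktyt] add [ncr,qnq] -> 12 lines: pbz jvykj qmjka zcqg ljlcv xumw grx wgmzl xgs ncr qnq ufrrt
Hunk 6: at line 5 remove [grx,wgmzl,xgs] add [twpqo,clce,aeczf] -> 12 lines: pbz jvykj qmjka zcqg ljlcv xumw twpqo clce aeczf ncr qnq ufrrt
Final line 6: xumw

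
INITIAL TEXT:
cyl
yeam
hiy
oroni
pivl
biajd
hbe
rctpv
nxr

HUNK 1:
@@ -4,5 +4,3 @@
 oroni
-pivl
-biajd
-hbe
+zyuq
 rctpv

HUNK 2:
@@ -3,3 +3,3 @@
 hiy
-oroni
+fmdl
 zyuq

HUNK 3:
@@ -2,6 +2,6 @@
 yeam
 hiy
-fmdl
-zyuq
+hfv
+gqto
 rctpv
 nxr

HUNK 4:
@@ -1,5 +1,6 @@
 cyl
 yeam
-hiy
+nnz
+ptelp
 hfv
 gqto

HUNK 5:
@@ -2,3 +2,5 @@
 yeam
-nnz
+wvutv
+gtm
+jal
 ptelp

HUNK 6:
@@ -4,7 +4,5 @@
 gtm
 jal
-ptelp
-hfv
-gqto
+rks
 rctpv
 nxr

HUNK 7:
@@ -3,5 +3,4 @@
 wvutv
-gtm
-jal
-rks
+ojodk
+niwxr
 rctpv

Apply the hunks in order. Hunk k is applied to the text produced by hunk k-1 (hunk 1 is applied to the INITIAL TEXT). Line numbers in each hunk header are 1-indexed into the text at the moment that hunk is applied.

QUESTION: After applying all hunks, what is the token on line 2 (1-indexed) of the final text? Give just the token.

Answer: yeam

Derivation:
Hunk 1: at line 4 remove [pivl,biajd,hbe] add [zyuq] -> 7 lines: cyl yeam hiy oroni zyuq rctpv nxr
Hunk 2: at line 3 remove [oroni] add [fmdl] -> 7 lines: cyl yeam hiy fmdl zyuq rctpv nxr
Hunk 3: at line 2 remove [fmdl,zyuq] add [hfv,gqto] -> 7 lines: cyl yeam hiy hfv gqto rctpv nxr
Hunk 4: at line 1 remove [hiy] add [nnz,ptelp] -> 8 lines: cyl yeam nnz ptelp hfv gqto rctpv nxr
Hunk 5: at line 2 remove [nnz] add [wvutv,gtm,jal] -> 10 lines: cyl yeam wvutv gtm jal ptelp hfv gqto rctpv nxr
Hunk 6: at line 4 remove [ptelp,hfv,gqto] add [rks] -> 8 lines: cyl yeam wvutv gtm jal rks rctpv nxr
Hunk 7: at line 3 remove [gtm,jal,rks] add [ojodk,niwxr] -> 7 lines: cyl yeam wvutv ojodk niwxr rctpv nxr
Final line 2: yeam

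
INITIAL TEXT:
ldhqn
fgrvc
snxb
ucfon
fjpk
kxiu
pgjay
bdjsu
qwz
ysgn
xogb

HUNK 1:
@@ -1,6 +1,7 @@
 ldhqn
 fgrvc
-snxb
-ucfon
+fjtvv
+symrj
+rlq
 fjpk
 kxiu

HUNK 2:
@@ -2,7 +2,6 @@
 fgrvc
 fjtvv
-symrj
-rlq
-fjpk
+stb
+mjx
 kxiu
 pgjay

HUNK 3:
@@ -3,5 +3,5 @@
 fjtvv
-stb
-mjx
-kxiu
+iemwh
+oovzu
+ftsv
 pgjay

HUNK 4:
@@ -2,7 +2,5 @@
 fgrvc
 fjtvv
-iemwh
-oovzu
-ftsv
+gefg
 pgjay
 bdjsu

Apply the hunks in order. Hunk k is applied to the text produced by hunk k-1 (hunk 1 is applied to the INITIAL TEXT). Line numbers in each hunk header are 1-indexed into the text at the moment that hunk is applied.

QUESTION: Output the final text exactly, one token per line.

Hunk 1: at line 1 remove [snxb,ucfon] add [fjtvv,symrj,rlq] -> 12 lines: ldhqn fgrvc fjtvv symrj rlq fjpk kxiu pgjay bdjsu qwz ysgn xogb
Hunk 2: at line 2 remove [symrj,rlq,fjpk] add [stb,mjx] -> 11 lines: ldhqn fgrvc fjtvv stb mjx kxiu pgjay bdjsu qwz ysgn xogb
Hunk 3: at line 3 remove [stb,mjx,kxiu] add [iemwh,oovzu,ftsv] -> 11 lines: ldhqn fgrvc fjtvv iemwh oovzu ftsv pgjay bdjsu qwz ysgn xogb
Hunk 4: at line 2 remove [iemwh,oovzu,ftsv] add [gefg] -> 9 lines: ldhqn fgrvc fjtvv gefg pgjay bdjsu qwz ysgn xogb

Answer: ldhqn
fgrvc
fjtvv
gefg
pgjay
bdjsu
qwz
ysgn
xogb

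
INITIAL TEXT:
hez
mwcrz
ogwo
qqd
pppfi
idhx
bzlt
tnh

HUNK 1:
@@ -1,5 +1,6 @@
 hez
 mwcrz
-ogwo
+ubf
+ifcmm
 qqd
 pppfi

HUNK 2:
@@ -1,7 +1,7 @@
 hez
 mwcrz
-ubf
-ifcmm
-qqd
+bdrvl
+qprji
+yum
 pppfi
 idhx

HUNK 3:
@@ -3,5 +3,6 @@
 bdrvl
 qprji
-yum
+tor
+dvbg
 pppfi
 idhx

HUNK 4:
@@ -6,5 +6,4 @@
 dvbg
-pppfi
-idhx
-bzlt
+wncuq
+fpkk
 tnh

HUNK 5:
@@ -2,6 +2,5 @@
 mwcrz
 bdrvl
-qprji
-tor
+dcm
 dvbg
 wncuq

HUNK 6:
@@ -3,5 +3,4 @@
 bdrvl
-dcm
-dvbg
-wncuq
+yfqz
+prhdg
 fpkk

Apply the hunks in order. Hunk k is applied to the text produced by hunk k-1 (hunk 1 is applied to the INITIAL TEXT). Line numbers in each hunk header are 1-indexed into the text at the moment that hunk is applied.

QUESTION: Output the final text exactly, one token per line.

Answer: hez
mwcrz
bdrvl
yfqz
prhdg
fpkk
tnh

Derivation:
Hunk 1: at line 1 remove [ogwo] add [ubf,ifcmm] -> 9 lines: hez mwcrz ubf ifcmm qqd pppfi idhx bzlt tnh
Hunk 2: at line 1 remove [ubf,ifcmm,qqd] add [bdrvl,qprji,yum] -> 9 lines: hez mwcrz bdrvl qprji yum pppfi idhx bzlt tnh
Hunk 3: at line 3 remove [yum] add [tor,dvbg] -> 10 lines: hez mwcrz bdrvl qprji tor dvbg pppfi idhx bzlt tnh
Hunk 4: at line 6 remove [pppfi,idhx,bzlt] add [wncuq,fpkk] -> 9 lines: hez mwcrz bdrvl qprji tor dvbg wncuq fpkk tnh
Hunk 5: at line 2 remove [qprji,tor] add [dcm] -> 8 lines: hez mwcrz bdrvl dcm dvbg wncuq fpkk tnh
Hunk 6: at line 3 remove [dcm,dvbg,wncuq] add [yfqz,prhdg] -> 7 lines: hez mwcrz bdrvl yfqz prhdg fpkk tnh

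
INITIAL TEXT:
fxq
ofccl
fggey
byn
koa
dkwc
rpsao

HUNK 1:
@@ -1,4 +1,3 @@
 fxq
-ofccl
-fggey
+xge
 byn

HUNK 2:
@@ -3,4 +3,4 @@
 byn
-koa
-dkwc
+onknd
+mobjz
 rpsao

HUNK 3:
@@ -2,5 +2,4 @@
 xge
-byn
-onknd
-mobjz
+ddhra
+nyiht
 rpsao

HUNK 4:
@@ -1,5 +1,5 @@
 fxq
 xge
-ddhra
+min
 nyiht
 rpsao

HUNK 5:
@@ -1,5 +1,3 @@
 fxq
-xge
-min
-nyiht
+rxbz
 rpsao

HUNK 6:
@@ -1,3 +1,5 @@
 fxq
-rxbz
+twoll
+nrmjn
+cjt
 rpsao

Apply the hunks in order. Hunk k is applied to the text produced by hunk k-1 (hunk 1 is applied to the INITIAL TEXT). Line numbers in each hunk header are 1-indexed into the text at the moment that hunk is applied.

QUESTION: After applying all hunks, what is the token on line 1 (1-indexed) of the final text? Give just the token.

Hunk 1: at line 1 remove [ofccl,fggey] add [xge] -> 6 lines: fxq xge byn koa dkwc rpsao
Hunk 2: at line 3 remove [koa,dkwc] add [onknd,mobjz] -> 6 lines: fxq xge byn onknd mobjz rpsao
Hunk 3: at line 2 remove [byn,onknd,mobjz] add [ddhra,nyiht] -> 5 lines: fxq xge ddhra nyiht rpsao
Hunk 4: at line 1 remove [ddhra] add [min] -> 5 lines: fxq xge min nyiht rpsao
Hunk 5: at line 1 remove [xge,min,nyiht] add [rxbz] -> 3 lines: fxq rxbz rpsao
Hunk 6: at line 1 remove [rxbz] add [twoll,nrmjn,cjt] -> 5 lines: fxq twoll nrmjn cjt rpsao
Final line 1: fxq

Answer: fxq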